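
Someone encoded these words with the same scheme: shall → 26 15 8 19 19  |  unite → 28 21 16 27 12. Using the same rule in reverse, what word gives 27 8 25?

s is letter #19 and maps to 26: an offset of 7. Letters become their 1-based position plus 7 (so a→8, b→9, …).
Undoing it on 27 8 25: 27→(27−7)÷1=20=t, 8→(8−7)÷1=1=a, 25→(25−7)÷1=18=r.

tar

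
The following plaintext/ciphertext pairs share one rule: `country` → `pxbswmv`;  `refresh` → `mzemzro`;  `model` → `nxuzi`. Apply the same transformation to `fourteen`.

exbmwzzs

c(2)→p(15) and o(14)→x(23) fit y≡5x+5 (mod 26); the inverse of 5 mod 26 is 21. Treating letters as 0–25, the rule is x ↦ 5x + 5 (mod 26).
Applying it to fourteen: f(5)→5·5+5≡4=e; o(14)→5·14+5≡23=x; u(20)→5·20+5≡1=b; r(17)→5·17+5≡12=m; t(19)→5·19+5≡22=w; e(4)→5·4+5≡25=z; e(4)→5·4+5≡25=z; n(13)→5·13+5≡18=s (all mod 26).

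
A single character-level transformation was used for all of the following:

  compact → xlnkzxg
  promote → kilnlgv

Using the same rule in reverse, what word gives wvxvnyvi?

december

This is the alphabet-reversal cipher (Atbash): a becomes z, b becomes y, etc.
Decoding wvxvnyvi: w↔d, v↔e, x↔c, v↔e, n↔m, y↔b, v↔e, i↔r.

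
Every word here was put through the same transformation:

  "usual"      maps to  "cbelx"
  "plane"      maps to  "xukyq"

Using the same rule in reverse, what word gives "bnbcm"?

terra

In usual: u→c is +8, s→b is +9, u→e is +10, a→l is +11 — the shift increases by 1 each position. Letter i (0-indexed) is shifted by i+8, so successive shifts are 8, 9, 10, ….
Undoing it on bnbcm: b−8=t, n−9=e, b−10=r, c−11=r, m−12=a.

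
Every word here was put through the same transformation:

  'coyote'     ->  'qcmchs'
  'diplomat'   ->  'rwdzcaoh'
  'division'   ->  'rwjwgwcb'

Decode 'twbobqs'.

finance

Compare letters: c→q is +14, o→c is +14, y→m is +14 — a constant shift. It's a constant shift of +14 (ROT14).
Undoing it on twbobqs: t−14=f, w−14=i, b−14=n, o−14=a, b−14=n, q−14=c, s−14=e.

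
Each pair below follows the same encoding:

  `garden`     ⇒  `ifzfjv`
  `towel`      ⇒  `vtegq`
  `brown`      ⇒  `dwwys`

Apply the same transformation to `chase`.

emiuj

The shifts repeat in a cycle of length 3: positions 0,1,… shift by +2, +5, +8, then the pattern repeats.
Applying it to chase: c+2=e, h+5=m, a+8=i, s+2=u, e+5=j.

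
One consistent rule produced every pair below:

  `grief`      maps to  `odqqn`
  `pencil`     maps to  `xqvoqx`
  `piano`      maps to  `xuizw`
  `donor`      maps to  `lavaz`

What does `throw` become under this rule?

A repeating key of period 2 is used — shifts +8, +12 over and over.
On throw: t+8=b, h+12=t, r+8=z, o+12=a, w+8=e.

btzae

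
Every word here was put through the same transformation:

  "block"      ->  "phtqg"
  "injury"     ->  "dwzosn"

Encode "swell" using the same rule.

The output letters match the input read backwards, each shifted +5: block reversed is kcolb. The word is reversed, then every letter is shifted forward by 5.
On swell: reverse → llews; then shift: l+5=q, l+5=q, e+5=j, w+5=b, s+5=x.

qqjbx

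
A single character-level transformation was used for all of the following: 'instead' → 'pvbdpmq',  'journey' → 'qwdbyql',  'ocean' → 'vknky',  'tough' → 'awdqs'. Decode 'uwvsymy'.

In instead: i→p is +7, n→v is +8, s→b is +9, t→d is +10 — the shift increases by 1 each position. The shift increases by 1 at each position, starting from +7: 7, 8, 9, ….
Reversing it on uwvsymy: u−7=n, w−8=o, v−9=m, s−10=i, y−11=n, m−12=a, y−13=l.

nominal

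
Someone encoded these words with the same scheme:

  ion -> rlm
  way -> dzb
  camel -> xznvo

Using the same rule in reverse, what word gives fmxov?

Each letter is replaced by its mirror in the alphabet: a↔z, b↔y, c↔x, and so on (the Atbash cipher).
Reversing it on fmxov: f↔u, m↔n, x↔c, o↔l, v↔e.

uncle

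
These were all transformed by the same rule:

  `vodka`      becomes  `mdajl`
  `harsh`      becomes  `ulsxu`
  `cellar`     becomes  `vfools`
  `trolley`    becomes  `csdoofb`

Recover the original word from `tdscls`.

v(21)→m(12) and o(14)→d(3) fit y≡5x+11 (mod 26); the inverse of 5 mod 26 is 21. Treating letters as 0–25, the rule is x ↦ 5x + 11 (mod 26).
Reversing it on tdscls: t(19)→21·(19−11)≡12=m; d(3)→21·(3−11)≡14=o; s(18)→21·(18−11)≡17=r; c(2)→21·(2−11)≡19=t; l(11)→21·(11−11)≡0=a; s(18)→21·(18−11)≡17=r (all mod 26).

mortar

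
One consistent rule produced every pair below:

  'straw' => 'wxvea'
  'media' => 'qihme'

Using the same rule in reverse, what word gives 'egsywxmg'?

Compare letters: s→w is +4, t→x is +4, r→v is +4 — a constant shift. This is a Caesar cipher with shift 4.
Reversing it on egsywxmg: e−4=a, g−4=c, s−4=o, y−4=u, w−4=s, x−4=t, m−4=i, g−4=c.

acoustic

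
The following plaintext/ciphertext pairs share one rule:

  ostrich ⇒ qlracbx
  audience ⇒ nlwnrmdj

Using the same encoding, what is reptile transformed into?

nurcyna

The word is reversed, then every letter is shifted forward by 9.
On reptile: reverse → elitper; then shift: e+9=n, l+9=u, i+9=r, t+9=c, p+9=y, e+9=n, r+9=a.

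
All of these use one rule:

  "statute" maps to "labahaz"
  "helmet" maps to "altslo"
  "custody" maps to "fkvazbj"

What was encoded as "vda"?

The word is reversed, then every letter is shifted forward by 7.
Undoing it on vda: shift back: v−7=o, d−7=w, a−7=t → owt; then reverse → two.

two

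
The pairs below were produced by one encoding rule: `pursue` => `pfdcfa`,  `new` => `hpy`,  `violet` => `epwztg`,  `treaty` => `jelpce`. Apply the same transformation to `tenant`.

eylype

The output letters match the input read backwards, each shifted +11: pursue reversed is eusrup. Two steps: reverse the string, then apply a Caesar shift of +11.
On tenant: reverse → tnanet; then shift: t+11=e, n+11=y, a+11=l, n+11=y, e+11=p, t+11=e.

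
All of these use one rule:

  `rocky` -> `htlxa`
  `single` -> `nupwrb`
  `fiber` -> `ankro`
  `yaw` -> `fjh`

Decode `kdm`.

Two steps: reverse the string, then apply a Caesar shift of +9.
Undoing it on kdm: shift back: k−9=b, d−9=u, m−9=d → bud; then reverse → dub.

dub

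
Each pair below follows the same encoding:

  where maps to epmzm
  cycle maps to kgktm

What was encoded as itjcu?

album

Compare letters: w→e is +8, h→p is +8, e→m is +8 — a constant shift. Each letter is shifted forward by 8 in the alphabet (a Caesar shift of +8).
Reversing it on itjcu: i−8=a, t−8=l, j−8=b, c−8=u, u−8=m.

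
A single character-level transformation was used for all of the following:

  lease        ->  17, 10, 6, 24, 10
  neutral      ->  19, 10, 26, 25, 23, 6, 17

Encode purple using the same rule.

Letters become their 1-based position plus 5 (so a→6, b→7, …).
For purple: p=16→21, u=21→26, r=18→23, p=16→21, l=12→17, e=5→10.

21, 26, 23, 21, 17, 10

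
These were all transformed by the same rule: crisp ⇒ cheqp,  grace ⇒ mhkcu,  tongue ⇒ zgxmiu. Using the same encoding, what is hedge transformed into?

vulmu

This is an affine cipher: with a=0,…,z=25, each position x becomes (9x+10) mod 26.
For hedge: h(7)→9·7+10≡21=v; e(4)→9·4+10≡20=u; d(3)→9·3+10≡11=l; g(6)→9·6+10≡12=m; e(4)→9·4+10≡20=u (all mod 26).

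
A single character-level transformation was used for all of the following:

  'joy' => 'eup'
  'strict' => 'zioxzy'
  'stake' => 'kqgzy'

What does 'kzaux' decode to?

route

Read the word backwards and shift each letter +6.
Reversing it on kzaux: shift back: k−6=e, z−6=t, a−6=u, u−6=o, x−6=r → etuor; then reverse → route.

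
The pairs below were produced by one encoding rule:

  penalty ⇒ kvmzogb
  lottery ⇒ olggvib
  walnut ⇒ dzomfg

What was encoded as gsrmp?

think

Each pair mirrors across the alphabet (p↔k, e↔v, n↔m): positions sum to 25. Letters are reflected about the middle of the alphabet (position → 25−position): Atbash.
Undoing it on gsrmp: g↔t, s↔h, r↔i, m↔n, p↔k.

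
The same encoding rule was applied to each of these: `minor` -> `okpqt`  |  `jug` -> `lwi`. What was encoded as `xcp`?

This is a Caesar cipher with shift 2.
Reversing it on xcp: x−2=v, c−2=a, p−2=n.

van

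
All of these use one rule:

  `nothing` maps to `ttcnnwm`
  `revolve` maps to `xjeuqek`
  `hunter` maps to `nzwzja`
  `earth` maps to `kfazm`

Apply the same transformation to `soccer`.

The shifts repeat in a cycle of length 3: positions 0,1,… shift by +6, +5, +9, then the pattern repeats.
Applying it to soccer: s+6=y, o+5=t, c+9=l, c+6=i, e+5=j, r+9=a.

ytlija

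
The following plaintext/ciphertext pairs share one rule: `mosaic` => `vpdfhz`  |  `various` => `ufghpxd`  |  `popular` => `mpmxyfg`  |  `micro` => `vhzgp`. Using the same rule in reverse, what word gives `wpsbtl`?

m(12)→v(21) and o(14)→p(15) fit y≡23x+5 (mod 26); the inverse of 23 mod 26 is 17. Each letter's alphabet position (a=0..z=25) is mapped through 23·x+5 mod 26 — an affine cipher.
Undoing it on wpsbtl: w(22)→17·(22−5)≡3=d; p(15)→17·(15−5)≡14=o; s(18)→17·(18−5)≡13=n; b(1)→17·(1−5)≡10=k; t(19)→17·(19−5)≡4=e; l(11)→17·(11−5)≡24=y (all mod 26).

donkey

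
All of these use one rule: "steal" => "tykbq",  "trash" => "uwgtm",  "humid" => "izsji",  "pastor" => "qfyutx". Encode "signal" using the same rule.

tnmofr

Shifts by position in steal: pos 0: s→t (+1), pos 1: t→y (+5), pos 2: e→k (+6), pos 3: a→b (+1), pos 4: l→q (+5) — repeating every 3. It's a Vigenère-style cipher with numeric key [1,5,6]: position i shifts by key[i mod 3].
Applying it to signal: s+1=t, i+5=n, g+6=m, n+1=o, a+5=f, l+6=r.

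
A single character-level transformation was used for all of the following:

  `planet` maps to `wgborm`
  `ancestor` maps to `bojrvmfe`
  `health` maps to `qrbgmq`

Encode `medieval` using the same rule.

xrahrubg

p(15)→w(22) and l(11)→g(6) fit y≡17x+1 (mod 26); the inverse of 17 mod 26 is 23. Treating letters as 0–25, the rule is x ↦ 17x + 1 (mod 26).
On medieval: m(12)→17·12+1≡23=x; e(4)→17·4+1≡17=r; d(3)→17·3+1≡0=a; i(8)→17·8+1≡7=h; e(4)→17·4+1≡17=r; v(21)→17·21+1≡20=u; a(0)→17·0+1≡1=b; l(11)→17·11+1≡6=g (all mod 26).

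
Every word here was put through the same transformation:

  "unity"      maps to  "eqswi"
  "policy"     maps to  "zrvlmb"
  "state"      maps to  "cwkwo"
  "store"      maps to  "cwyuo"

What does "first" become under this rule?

It's a Vigenère-style cipher with numeric key [10,3]: position i shifts by key[i mod 2].
For first: f+10=p, i+3=l, r+10=b, s+3=v, t+10=d.

plbvd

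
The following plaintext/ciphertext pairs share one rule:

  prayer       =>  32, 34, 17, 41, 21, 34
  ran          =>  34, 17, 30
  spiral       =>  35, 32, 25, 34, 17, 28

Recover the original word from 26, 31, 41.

joy

p is letter #16 and maps to 32: an offset of 16. Letters become their 1-based position plus 16 (so a→17, b→18, …).
Reversing it on 26, 31, 41: 26→(26−16)÷1=10=j, 31→(31−16)÷1=15=o, 41→(41−16)÷1=25=y.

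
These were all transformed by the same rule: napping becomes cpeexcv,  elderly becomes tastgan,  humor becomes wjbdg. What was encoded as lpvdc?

wagon

It's a constant shift of +15 (ROT15).
Decoding lpvdc: l−15=w, p−15=a, v−15=g, d−15=o, c−15=n.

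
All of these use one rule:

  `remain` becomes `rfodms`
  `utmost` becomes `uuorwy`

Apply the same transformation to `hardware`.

Letter i (0-indexed) is shifted by i+0, so successive shifts are 0, 1, 2, ….
Applying it to hardware: h+0=h, a+1=b, r+2=t, d+3=g, w+4=a, a+5=f, r+6=x, e+7=l.

hbtgafxl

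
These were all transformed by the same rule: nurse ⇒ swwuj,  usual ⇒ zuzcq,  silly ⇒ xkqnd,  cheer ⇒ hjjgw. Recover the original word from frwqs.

The shifts repeat in a cycle of length 2: positions 0,1,… shift by +5, +2, then the pattern repeats.
Undoing it on frwqs: f−5=a, r−2=p, w−5=r, q−2=o, s−5=n.

apron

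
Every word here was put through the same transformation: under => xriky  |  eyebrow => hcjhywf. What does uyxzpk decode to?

In under: u→x is +3, n→r is +4, d→i is +5, e→k is +6 — the shift increases by 1 each position. Each letter shifts forward by (position + 3), i.e. 3, 4, 5, … — the shift grows by one for each successive letter.
Reversing it on uyxzpk: u−3=r, y−4=u, x−5=s, z−6=t, p−7=i, k−8=c.

rustic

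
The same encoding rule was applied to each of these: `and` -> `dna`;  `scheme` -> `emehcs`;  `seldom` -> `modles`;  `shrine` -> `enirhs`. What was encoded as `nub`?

bun

The output letters match the input read backwards: and reversed is dna. It's just the letters in reverse order.
Decoding nub: then reverse → bun.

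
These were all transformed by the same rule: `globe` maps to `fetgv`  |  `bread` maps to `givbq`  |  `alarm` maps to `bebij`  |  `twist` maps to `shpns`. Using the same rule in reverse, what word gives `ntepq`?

g(6)→f(5) and l(11)→e(4) fit y≡5x+1 (mod 26); the inverse of 5 mod 26 is 21. Each letter's alphabet position (a=0..z=25) is mapped through 5·x+1 mod 26 — an affine cipher.
Decoding ntepq: n(13)→21·(13−1)≡18=s; t(19)→21·(19−1)≡14=o; e(4)→21·(4−1)≡11=l; p(15)→21·(15−1)≡8=i; q(16)→21·(16−1)≡3=d (all mod 26).

solid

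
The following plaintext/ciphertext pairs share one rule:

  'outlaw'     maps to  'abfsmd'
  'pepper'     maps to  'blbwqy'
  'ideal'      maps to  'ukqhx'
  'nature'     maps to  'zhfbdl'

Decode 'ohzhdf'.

Shifts by position in outlaw: pos 0: o→a (+12), pos 1: u→b (+7), pos 2: t→f (+12), pos 3: l→s (+7) — repeating every 2. It's a Vigenère-style cipher with numeric key [12,7]: position i shifts by key[i mod 2].
Decoding ohzhdf: o−12=c, h−7=a, z−12=n, h−7=a, d−12=r, f−7=y.

canary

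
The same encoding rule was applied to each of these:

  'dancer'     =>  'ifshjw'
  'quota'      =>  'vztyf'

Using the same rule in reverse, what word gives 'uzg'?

This is a Caesar cipher with shift 5.
Reversing it on uzg: u−5=p, z−5=u, g−5=b.

pub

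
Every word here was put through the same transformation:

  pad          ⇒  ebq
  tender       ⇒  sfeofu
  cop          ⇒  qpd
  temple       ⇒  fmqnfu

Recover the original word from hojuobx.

The output letters match the input read backwards, each shifted +1: pad reversed is dap. Two steps: reverse the string, then apply a Caesar shift of +1.
Undoing it on hojuobx: shift back: h−1=g, o−1=n, j−1=i, u−1=t, o−1=n, b−1=a, x−1=w → gnitnaw; then reverse → wanting.

wanting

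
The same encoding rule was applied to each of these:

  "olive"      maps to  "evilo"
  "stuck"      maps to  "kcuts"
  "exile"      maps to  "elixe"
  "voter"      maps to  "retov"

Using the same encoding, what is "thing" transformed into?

It's just the letters in reverse order.
On thing: reverse → gniht.

gniht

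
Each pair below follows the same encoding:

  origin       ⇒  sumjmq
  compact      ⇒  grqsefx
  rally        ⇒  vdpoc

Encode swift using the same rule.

Shifts by position in origin: pos 0: o→s (+4), pos 1: r→u (+3), pos 2: i→m (+4), pos 3: g→j (+3) — repeating every 2. The shifts repeat in a cycle of length 2: positions 0,1,… shift by +4, +3, then the pattern repeats.
For swift: s+4=w, w+3=z, i+4=m, f+3=i, t+4=x.

wzmix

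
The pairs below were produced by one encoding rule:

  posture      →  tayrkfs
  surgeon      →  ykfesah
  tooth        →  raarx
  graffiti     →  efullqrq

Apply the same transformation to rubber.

fknnsf

Each letter's alphabet position (a=0..z=25) is mapped through 19·x+20 mod 26 — an affine cipher.
On rubber: r(17)→19·17+20≡5=f; u(20)→19·20+20≡10=k; b(1)→19·1+20≡13=n; b(1)→19·1+20≡13=n; e(4)→19·4+20≡18=s; r(17)→19·17+20≡5=f (all mod 26).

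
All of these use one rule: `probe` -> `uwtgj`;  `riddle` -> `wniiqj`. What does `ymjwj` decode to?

there

Compare letters: p→u is +5, r→w is +5, o→t is +5 — a constant shift. It's a constant shift of +5 (ROT5).
Reversing it on ymjwj: y−5=t, m−5=h, j−5=e, w−5=r, j−5=e.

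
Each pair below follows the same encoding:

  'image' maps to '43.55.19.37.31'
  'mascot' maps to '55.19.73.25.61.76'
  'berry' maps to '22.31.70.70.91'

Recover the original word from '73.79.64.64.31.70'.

supper

i(#9)→43 and m(#13)→55: differences scale by 3, so n = 3·pos + 16. With a=1..z=26, the number is 3·pos + 16.
Reversing it on 73.79.64.64.31.70: 73→(73−16)÷3=19=s, 79→(79−16)÷3=21=u, 64→(64−16)÷3=16=p, 64→(64−16)÷3=16=p, 31→(31−16)÷3=5=e, 70→(70−16)÷3=18=r.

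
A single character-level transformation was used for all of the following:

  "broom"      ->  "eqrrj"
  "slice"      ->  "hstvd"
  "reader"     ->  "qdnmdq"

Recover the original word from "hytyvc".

b(1)→e(4) and r(17)→q(16) fit y≡17x+13 (mod 26); the inverse of 17 mod 26 is 23. This is an affine cipher: with a=0,…,z=25, each position x becomes (17x+13) mod 26.
Undoing it on hytyvc: h(7)→23·(7−13)≡18=s; y(24)→23·(24−13)≡19=t; t(19)→23·(19−13)≡8=i; y(24)→23·(24−13)≡19=t; v(21)→23·(21−13)≡2=c; c(2)→23·(2−13)≡7=h (all mod 26).

stitch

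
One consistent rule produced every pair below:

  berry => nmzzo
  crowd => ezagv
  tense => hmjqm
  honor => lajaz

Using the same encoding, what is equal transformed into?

b(1)→n(13) and e(4)→m(12) fit y≡17x+22 (mod 26); the inverse of 17 mod 26 is 23. Treating letters as 0–25, the rule is x ↦ 17x + 22 (mod 26).
For equal: e(4)→17·4+22≡12=m; q(16)→17·16+22≡8=i; u(20)→17·20+22≡24=y; a(0)→17·0+22≡22=w; l(11)→17·11+22≡1=b (all mod 26).

miywb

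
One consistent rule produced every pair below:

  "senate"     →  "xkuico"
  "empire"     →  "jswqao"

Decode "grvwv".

bloom

In senate: s→x is +5, e→k is +6, n→u is +7, a→i is +8 — the shift increases by 1 each position. The shift increases by 1 at each position, starting from +5: 5, 6, 7, ….
Reversing it on grvwv: g−5=b, r−6=l, v−7=o, w−8=o, v−9=m.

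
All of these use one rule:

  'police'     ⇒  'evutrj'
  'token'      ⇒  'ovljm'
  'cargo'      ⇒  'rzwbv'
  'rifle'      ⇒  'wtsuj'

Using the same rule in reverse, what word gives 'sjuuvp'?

p(15)→e(4) and o(14)→v(21) fit y≡9x+25 (mod 26); the inverse of 9 mod 26 is 3. This is an affine cipher: with a=0,…,z=25, each position x becomes (9x+25) mod 26.
Reversing it on sjuuvp: s(18)→3·(18−25)≡5=f; j(9)→3·(9−25)≡4=e; u(20)→3·(20−25)≡11=l; u(20)→3·(20−25)≡11=l; v(21)→3·(21−25)≡14=o; p(15)→3·(15−25)≡22=w (all mod 26).

fellow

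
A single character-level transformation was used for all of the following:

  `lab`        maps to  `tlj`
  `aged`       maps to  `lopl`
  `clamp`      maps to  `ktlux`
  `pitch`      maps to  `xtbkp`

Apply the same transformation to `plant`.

xtlvb

The shift depends on letter class: consonant l→t is +8, but vowel a→l is +11. Two shifts are in play — +11 for a/e/i/o/u, +8 for every other letter.
On plant: p(cons)+8=x, l(cons)+8=t, a(vowel)+11=l, n(cons)+8=v, t(cons)+8=b.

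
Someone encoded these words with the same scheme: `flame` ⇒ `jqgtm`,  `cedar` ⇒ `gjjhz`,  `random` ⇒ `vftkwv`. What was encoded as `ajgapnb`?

In flame: f→j is +4, l→q is +5, a→g is +6, m→t is +7 — the shift increases by 1 each position. The shift increases by 1 at each position, starting from +4: 4, 5, 6, ….
Reversing it on ajgapnb: a−4=w, j−5=e, g−6=a, a−7=t, p−8=h, n−9=e, b−10=r.

weather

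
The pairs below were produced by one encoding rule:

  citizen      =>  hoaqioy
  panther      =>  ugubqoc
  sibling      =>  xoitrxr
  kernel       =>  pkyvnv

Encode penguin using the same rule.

ukuodsy

In citizen: c→h is +5, i→o is +6, t→a is +7, i→q is +8 — the shift increases by 1 each position. Each letter shifts forward by (position + 5), i.e. 5, 6, 7, … — the shift grows by one for each successive letter.
For penguin: p+5=u, e+6=k, n+7=u, g+8=o, u+9=d, i+10=s, n+11=y.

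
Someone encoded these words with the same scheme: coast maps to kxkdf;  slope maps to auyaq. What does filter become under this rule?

nrveqe

In coast: c→k is +8, o→x is +9, a→k is +10, s→d is +11 — the shift increases by 1 each position. Letter i (0-indexed) is shifted by i+8, so successive shifts are 8, 9, 10, ….
For filter: f+8=n, i+9=r, l+10=v, t+11=e, e+12=q, r+13=e.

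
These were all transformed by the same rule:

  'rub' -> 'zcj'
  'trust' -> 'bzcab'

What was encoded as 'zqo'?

rig

It's a constant shift of +8 (ROT8).
Decoding zqo: z−8=r, q−8=i, o−8=g.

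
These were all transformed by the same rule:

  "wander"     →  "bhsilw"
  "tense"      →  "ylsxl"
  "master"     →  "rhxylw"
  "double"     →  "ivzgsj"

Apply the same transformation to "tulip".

Shifts by position in wander: pos 0: w→b (+5), pos 1: a→h (+7), pos 2: n→s (+5), pos 3: d→i (+5), pos 4: e→l (+7), pos 5: r→w (+5) — repeating every 3. The shifts repeat in a cycle of length 3: positions 0,1,… shift by +5, +7, +5, then the pattern repeats.
On tulip: t+5=y, u+7=b, l+5=q, i+5=n, p+7=w.

ybqnw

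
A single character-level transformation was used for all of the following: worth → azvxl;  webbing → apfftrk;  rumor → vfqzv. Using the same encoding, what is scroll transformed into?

wgvzpp

The shift depends on letter class: consonant w→a is +4, but vowel o→z is +11. The rule splits by letter class: vowels +11, consonants +4.
On scroll: s(cons)+4=w, c(cons)+4=g, r(cons)+4=v, o(vowel)+11=z, l(cons)+4=p, l(cons)+4=p.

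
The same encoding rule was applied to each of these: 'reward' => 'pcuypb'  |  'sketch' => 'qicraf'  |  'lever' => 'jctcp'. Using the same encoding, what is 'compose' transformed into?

Compare letters: r→p is +24, e→c is +24, w→u is +24 — a constant shift. Every letter moves 24 places later in the alphabet, wrapping around z→a.
For compose: c+24=a, o+24=m, m+24=k, p+24=n, o+24=m, s+24=q, e+24=c.

amknmqc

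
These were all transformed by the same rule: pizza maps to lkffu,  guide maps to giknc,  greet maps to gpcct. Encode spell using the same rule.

elcdd

p(15)→l(11) and i(8)→k(10) fit y≡15x+20 (mod 26); the inverse of 15 mod 26 is 7. This is an affine cipher: with a=0,…,z=25, each position x becomes (15x+20) mod 26.
For spell: s(18)→15·18+20≡4=e; p(15)→15·15+20≡11=l; e(4)→15·4+20≡2=c; l(11)→15·11+20≡3=d; l(11)→15·11+20≡3=d (all mod 26).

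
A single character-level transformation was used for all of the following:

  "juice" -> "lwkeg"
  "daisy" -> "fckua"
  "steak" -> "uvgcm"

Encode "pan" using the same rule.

rcp

Compare letters: j→l is +2, u→w is +2, i→k is +2 — a constant shift. This is a Caesar cipher with shift 2.
For pan: p+2=r, a+2=c, n+2=p.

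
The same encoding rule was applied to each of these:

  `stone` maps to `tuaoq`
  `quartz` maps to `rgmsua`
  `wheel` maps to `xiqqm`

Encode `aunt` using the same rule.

mgou

Two shifts are in play — +12 for a/e/i/o/u, +1 for every other letter.
On aunt: a(vowel)+12=m, u(vowel)+12=g, n(cons)+1=o, t(cons)+1=u.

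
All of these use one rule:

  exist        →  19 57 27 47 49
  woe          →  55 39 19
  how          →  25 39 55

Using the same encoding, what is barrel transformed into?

13 11 45 45 19 33

e(#5)→19 and x(#24)→57: differences scale by 2, so n = 2·pos + 9. Each letter becomes 2×(its alphabet position, a=1..z=26) + 9.
Applying it to barrel: b=2→13, a=1→11, r=18→45, r=18→45, e=5→19, l=12→33.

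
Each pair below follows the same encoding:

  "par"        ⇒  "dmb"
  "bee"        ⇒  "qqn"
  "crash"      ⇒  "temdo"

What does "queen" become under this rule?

Read the word backwards and shift each letter +12.
On queen: reverse → neeuq; then shift: n+12=z, e+12=q, e+12=q, u+12=g, q+12=c.

zqqgc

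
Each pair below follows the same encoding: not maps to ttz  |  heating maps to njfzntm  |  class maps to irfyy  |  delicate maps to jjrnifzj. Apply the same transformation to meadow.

The shift depends on letter class: consonant n→t is +6, but vowel o→t is +5. Two shifts are in play — +5 for a/e/i/o/u, +6 for every other letter.
Applying it to meadow: m(cons)+6=s, e(vowel)+5=j, a(vowel)+5=f, d(cons)+6=j, o(vowel)+5=t, w(cons)+6=c.

sjfjtc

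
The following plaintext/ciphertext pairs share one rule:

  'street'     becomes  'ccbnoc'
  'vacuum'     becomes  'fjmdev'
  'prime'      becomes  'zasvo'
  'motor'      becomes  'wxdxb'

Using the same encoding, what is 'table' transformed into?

djluo

The shifts repeat in a cycle of length 2: positions 0,1,… shift by +10, +9, then the pattern repeats.
On table: t+10=d, a+9=j, b+10=l, l+9=u, e+10=o.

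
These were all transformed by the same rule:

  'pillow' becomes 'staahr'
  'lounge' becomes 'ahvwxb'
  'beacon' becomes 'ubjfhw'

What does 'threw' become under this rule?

Each letter's alphabet position (a=0..z=25) is mapped through 11·x+9 mod 26 — an affine cipher.
On threw: t(19)→11·19+9≡10=k; h(7)→11·7+9≡8=i; r(17)→11·17+9≡14=o; e(4)→11·4+9≡1=b; w(22)→11·22+9≡17=r (all mod 26).

kiobr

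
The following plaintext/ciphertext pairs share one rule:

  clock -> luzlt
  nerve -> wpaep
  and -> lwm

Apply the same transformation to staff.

The shift depends on letter class: consonant c→l is +9, but vowel o→z is +11. The rule splits by letter class: vowels +11, consonants +9.
Applying it to staff: s(cons)+9=b, t(cons)+9=c, a(vowel)+11=l, f(cons)+9=o, f(cons)+9=o.

bcloo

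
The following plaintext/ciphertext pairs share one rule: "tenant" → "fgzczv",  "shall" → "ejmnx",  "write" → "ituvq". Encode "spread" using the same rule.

erdgmf

Shifts by position in tenant: pos 0: t→f (+12), pos 1: e→g (+2), pos 2: n→z (+12), pos 3: a→c (+2) — repeating every 2. A repeating key of period 2 is used — shifts +12, +2 over and over.
For spread: s+12=e, p+2=r, r+12=d, e+2=g, a+12=m, d+2=f.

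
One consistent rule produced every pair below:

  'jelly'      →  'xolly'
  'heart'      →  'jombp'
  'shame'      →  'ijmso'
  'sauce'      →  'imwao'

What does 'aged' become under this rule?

mcoh

j(9)→x(23) and e(4)→o(14) fit y≡7x+12 (mod 26); the inverse of 7 mod 26 is 15. Treating letters as 0–25, the rule is x ↦ 7x + 12 (mod 26).
On aged: a(0)→7·0+12≡12=m; g(6)→7·6+12≡2=c; e(4)→7·4+12≡14=o; d(3)→7·3+12≡7=h (all mod 26).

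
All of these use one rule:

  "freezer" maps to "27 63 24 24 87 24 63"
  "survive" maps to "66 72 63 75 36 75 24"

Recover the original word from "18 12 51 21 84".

candy

f(#6)→27 and r(#18)→63: differences scale by 3, so n = 3·pos + 9. With a=1..z=26, the number is 3·pos + 9.
Decoding 18 12 51 21 84: 18→(18−9)÷3=3=c, 12→(12−9)÷3=1=a, 51→(51−9)÷3=14=n, 21→(21−9)÷3=4=d, 84→(84−9)÷3=25=y.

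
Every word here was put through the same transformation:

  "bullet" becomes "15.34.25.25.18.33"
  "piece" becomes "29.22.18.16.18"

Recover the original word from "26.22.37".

b is letter #2 and maps to 15: an offset of 13. Each letter is replaced by its alphabet position (a=1..z=26) + 13.
Reversing it on 26.22.37: 26→(26−13)÷1=13=m, 22→(22−13)÷1=9=i, 37→(37−13)÷1=24=x.

mix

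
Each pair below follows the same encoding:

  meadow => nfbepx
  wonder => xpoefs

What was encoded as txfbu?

Compare letters: m→n is +1, e→f is +1, a→b is +1 — a constant shift. It's a constant shift of +1 (ROT1).
Undoing it on txfbu: t−1=s, x−1=w, f−1=e, b−1=a, u−1=t.

sweat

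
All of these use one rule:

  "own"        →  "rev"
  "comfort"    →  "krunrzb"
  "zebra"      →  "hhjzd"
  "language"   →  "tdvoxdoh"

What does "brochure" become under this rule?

The shift depends on letter class: consonant w→e is +8, but vowel o→r is +3. Vowels shift forward by 3 and consonants shift forward by 8.
On brochure: b(cons)+8=j, r(cons)+8=z, o(vowel)+3=r, c(cons)+8=k, h(cons)+8=p, u(vowel)+3=x, r(cons)+8=z, e(vowel)+3=h.

jzrkpxzh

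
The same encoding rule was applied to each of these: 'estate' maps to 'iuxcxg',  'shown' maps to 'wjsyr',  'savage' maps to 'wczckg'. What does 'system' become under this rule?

wawvio

The shifts repeat in a cycle of length 2: positions 0,1,… shift by +4, +2, then the pattern repeats.
On system: s+4=w, y+2=a, s+4=w, t+2=v, e+4=i, m+2=o.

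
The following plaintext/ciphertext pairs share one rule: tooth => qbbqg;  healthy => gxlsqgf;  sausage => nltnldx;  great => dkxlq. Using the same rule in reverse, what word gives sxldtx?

league

t(19)→q(16) and o(14)→b(1) fit y≡3x+11 (mod 26); the inverse of 3 mod 26 is 9. Treating letters as 0–25, the rule is x ↦ 3x + 11 (mod 26).
Undoing it on sxldtx: s(18)→9·(18−11)≡11=l; x(23)→9·(23−11)≡4=e; l(11)→9·(11−11)≡0=a; d(3)→9·(3−11)≡6=g; t(19)→9·(19−11)≡20=u; x(23)→9·(23−11)≡4=e (all mod 26).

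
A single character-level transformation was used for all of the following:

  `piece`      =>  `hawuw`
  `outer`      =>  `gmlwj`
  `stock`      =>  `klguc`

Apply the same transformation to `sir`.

kaj

Compare letters: p→h is +18, i→a is +18, e→w is +18 — a constant shift. Every letter moves 18 places later in the alphabet, wrapping around z→a.
On sir: s+18=k, i+18=a, r+18=j.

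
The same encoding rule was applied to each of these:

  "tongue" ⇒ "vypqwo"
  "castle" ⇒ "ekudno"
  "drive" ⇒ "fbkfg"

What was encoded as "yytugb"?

worker

Shifts by position in tongue: pos 0: t→v (+2), pos 1: o→y (+10), pos 2: n→p (+2), pos 3: g→q (+10) — repeating every 2. A repeating key of period 2 is used — shifts +2, +10 over and over.
Reversing it on yytugb: y−2=w, y−10=o, t−2=r, u−10=k, g−2=e, b−10=r.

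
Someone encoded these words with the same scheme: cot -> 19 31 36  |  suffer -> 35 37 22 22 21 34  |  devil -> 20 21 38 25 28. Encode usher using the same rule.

The number is (letter's place in the alphabet, a=1) + 16.
On usher: u=21→37, s=19→35, h=8→24, e=5→21, r=18→34.

37 35 24 21 34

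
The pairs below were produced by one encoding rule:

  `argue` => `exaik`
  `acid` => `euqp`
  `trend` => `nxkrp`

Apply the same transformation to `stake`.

a(0)→e(4) and r(17)→x(23) fit y≡21x+4 (mod 26); the inverse of 21 mod 26 is 5. Treating letters as 0–25, the rule is x ↦ 21x + 4 (mod 26).
Applying it to stake: s(18)→21·18+4≡18=s; t(19)→21·19+4≡13=n; a(0)→21·0+4≡4=e; k(10)→21·10+4≡6=g; e(4)→21·4+4≡10=k (all mod 26).

snegk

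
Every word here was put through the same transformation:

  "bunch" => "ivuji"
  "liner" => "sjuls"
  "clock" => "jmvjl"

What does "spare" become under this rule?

Shifts by position in bunch: pos 0: b→i (+7), pos 1: u→v (+1), pos 2: n→u (+7), pos 3: c→j (+7), pos 4: h→i (+1) — repeating every 3. The shifts repeat in a cycle of length 3: positions 0,1,… shift by +7, +1, +7, then the pattern repeats.
For spare: s+7=z, p+1=q, a+7=h, r+7=y, e+1=f.

zqhyf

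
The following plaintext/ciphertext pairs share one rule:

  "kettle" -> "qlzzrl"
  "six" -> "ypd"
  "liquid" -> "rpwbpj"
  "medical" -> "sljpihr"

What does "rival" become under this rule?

xpbhr

The shift depends on letter class: consonant k→q is +6, but vowel e→l is +7. The rule splits by letter class: vowels +7, consonants +6.
On rival: r(cons)+6=x, i(vowel)+7=p, v(cons)+6=b, a(vowel)+7=h, l(cons)+6=r.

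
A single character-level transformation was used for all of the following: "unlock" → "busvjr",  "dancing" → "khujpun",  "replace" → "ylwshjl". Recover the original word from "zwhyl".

spare

Compare letters: u→b is +7, n→u is +7, l→s is +7 — a constant shift. Each letter is shifted forward by 7 in the alphabet (a Caesar shift of +7).
Decoding zwhyl: z−7=s, w−7=p, h−7=a, y−7=r, l−7=e.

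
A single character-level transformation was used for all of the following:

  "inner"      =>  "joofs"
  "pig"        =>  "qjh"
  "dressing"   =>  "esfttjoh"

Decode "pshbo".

Compare letters: i→j is +1, n→o is +1, n→o is +1 — a constant shift. Every letter moves 1 place later in the alphabet, wrapping around z→a.
Reversing it on pshbo: p−1=o, s−1=r, h−1=g, b−1=a, o−1=n.

organ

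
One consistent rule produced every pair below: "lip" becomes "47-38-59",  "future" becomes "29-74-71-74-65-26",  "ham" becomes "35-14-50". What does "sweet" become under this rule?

68-80-26-26-71

Each letter becomes 3×(its alphabet position, a=1..z=26) + 11.
Applying it to sweet: s=19→68, w=23→80, e=5→26, e=5→26, t=20→71.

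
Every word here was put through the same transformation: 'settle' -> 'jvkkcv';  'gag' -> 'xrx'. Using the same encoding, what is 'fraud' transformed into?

Compare letters: s→j is +17, e→v is +17, t→k is +17 — a constant shift. Every letter moves 17 places later in the alphabet, wrapping around z→a.
Applying it to fraud: f+17=w, r+17=i, a+17=r, u+17=l, d+17=u.

wirlu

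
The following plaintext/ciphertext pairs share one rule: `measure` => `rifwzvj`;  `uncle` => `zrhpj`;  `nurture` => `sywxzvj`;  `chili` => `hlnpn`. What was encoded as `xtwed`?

spray

The shifts repeat in a cycle of length 2: positions 0,1,… shift by +5, +4, then the pattern repeats.
Undoing it on xtwed: x−5=s, t−4=p, w−5=r, e−4=a, d−5=y.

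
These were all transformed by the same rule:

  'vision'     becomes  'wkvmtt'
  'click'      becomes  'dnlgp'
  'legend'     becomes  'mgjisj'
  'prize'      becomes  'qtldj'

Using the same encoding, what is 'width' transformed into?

In vision: v→w is +1, i→k is +2, s→v is +3, i→m is +4 — the shift increases by 1 each position. The shift increases by 1 at each position, starting from +1: 1, 2, 3, ….
For width: w+1=x, i+2=k, d+3=g, t+4=x, h+5=m.

xkgxm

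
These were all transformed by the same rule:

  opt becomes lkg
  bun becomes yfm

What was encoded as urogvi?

Each pair mirrors across the alphabet (o↔l, p↔k, t↔g): positions sum to 25. Each letter is replaced by its mirror in the alphabet: a↔z, b↔y, c↔x, and so on (the Atbash cipher).
Reversing it on urogvi: u↔f, r↔i, o↔l, g↔t, v↔e, i↔r.

filter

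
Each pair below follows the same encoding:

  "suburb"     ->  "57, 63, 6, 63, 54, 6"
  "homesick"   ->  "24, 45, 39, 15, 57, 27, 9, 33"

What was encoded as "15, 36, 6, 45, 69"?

elbow

s(#19)→57 and u(#21)→63: differences scale by 3, so n = 3·pos + 0. With a=1..z=26, the number is 3·pos.
Undoing it on 15, 36, 6, 45, 69: 15→(15−0)÷3=5=e, 36→(36−0)÷3=12=l, 6→(6−0)÷3=2=b, 45→(45−0)÷3=15=o, 69→(69−0)÷3=23=w.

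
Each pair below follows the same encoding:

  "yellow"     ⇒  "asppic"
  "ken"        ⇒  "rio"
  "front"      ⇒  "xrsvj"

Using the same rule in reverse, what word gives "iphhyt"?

puddle

The output letters match the input read backwards, each shifted +4: yellow reversed is wolley. Two steps: reverse the string, then apply a Caesar shift of +4.
Undoing it on iphhyt: shift back: i−4=e, p−4=l, h−4=d, h−4=d, y−4=u, t−4=p → elddup; then reverse → puddle.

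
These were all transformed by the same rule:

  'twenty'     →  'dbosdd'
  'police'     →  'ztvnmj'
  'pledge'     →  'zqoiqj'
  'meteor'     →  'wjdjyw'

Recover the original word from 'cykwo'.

Shifts by position in twenty: pos 0: t→d (+10), pos 1: w→b (+5), pos 2: e→o (+10), pos 3: n→s (+5) — repeating every 2. A repeating key of period 2 is used — shifts +10, +5 over and over.
Decoding cykwo: c−10=s, y−5=t, k−10=a, w−5=r, o−10=e.

stare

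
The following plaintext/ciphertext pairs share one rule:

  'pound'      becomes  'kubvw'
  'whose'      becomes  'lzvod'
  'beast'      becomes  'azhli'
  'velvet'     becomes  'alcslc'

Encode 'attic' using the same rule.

The output letters match the input read backwards, each shifted +7: pound reversed is dnuop. The word is reversed, then every letter is shifted forward by 7.
On attic: reverse → citta; then shift: c+7=j, i+7=p, t+7=a, t+7=a, a+7=h.

jpaah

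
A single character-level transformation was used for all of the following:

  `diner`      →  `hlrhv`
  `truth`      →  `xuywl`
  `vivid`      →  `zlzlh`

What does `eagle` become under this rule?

idkoi

Shifts by position in diner: pos 0: d→h (+4), pos 1: i→l (+3), pos 2: n→r (+4), pos 3: e→h (+3) — repeating every 2. A repeating key of period 2 is used — shifts +4, +3 over and over.
Applying it to eagle: e+4=i, a+3=d, g+4=k, l+3=o, e+4=i.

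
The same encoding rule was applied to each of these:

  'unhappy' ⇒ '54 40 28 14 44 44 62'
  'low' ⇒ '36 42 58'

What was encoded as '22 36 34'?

u(#21)→54 and n(#14)→40: differences scale by 2, so n = 2·pos + 12. Each letter becomes 2×(its alphabet position, a=1..z=26) + 12.
Decoding 22 36 34: 22→(22−12)÷2=5=e, 36→(36−12)÷2=12=l, 34→(34−12)÷2=11=k.

elk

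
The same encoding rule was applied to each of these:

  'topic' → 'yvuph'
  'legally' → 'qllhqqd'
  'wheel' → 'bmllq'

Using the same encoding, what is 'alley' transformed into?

hqqld

The shift depends on letter class: consonant t→y is +5, but vowel o→v is +7. Vowels shift forward by 7 and consonants shift forward by 5.
Applying it to alley: a(vowel)+7=h, l(cons)+5=q, l(cons)+5=q, e(vowel)+7=l, y(cons)+5=d.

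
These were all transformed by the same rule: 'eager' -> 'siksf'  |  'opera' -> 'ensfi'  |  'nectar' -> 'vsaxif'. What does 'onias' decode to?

space

This is an affine cipher: with a=0,…,z=25, each position x becomes (9x+8) mod 26.
Decoding onias: o(14)→3·(14−8)≡18=s; n(13)→3·(13−8)≡15=p; i(8)→3·(8−8)≡0=a; a(0)→3·(0−8)≡2=c; s(18)→3·(18−8)≡4=e (all mod 26).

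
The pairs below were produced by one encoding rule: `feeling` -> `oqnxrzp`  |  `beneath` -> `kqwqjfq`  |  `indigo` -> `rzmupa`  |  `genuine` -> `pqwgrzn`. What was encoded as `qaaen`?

horse

Shifts by position in feeling: pos 0: f→o (+9), pos 1: e→q (+12), pos 2: e→n (+9), pos 3: l→x (+12) — repeating every 2. It's a Vigenère-style cipher with numeric key [9,12]: position i shifts by key[i mod 2].
Undoing it on qaaen: q−9=h, a−12=o, a−9=r, e−12=s, n−9=e.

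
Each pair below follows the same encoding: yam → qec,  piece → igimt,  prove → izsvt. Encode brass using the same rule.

wwevf

The output letters match the input read backwards, each shifted +4: yam reversed is may. The word is reversed, then every letter is shifted forward by 4.
For brass: reverse → ssarb; then shift: s+4=w, s+4=w, a+4=e, r+4=v, b+4=f.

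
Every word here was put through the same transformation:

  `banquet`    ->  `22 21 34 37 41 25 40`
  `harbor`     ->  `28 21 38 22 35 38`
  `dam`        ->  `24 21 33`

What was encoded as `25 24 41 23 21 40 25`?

educate

b is letter #2 and maps to 22: an offset of 20. Letters become their 1-based position plus 20 (so a→21, b→22, …).
Undoing it on 25 24 41 23 21 40 25: 25→(25−20)÷1=5=e, 24→(24−20)÷1=4=d, 41→(41−20)÷1=21=u, 23→(23−20)÷1=3=c, 21→(21−20)÷1=1=a, 40→(40−20)÷1=20=t, 25→(25−20)÷1=5=e.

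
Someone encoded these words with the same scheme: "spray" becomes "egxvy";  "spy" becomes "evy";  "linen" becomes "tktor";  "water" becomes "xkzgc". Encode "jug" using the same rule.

The output letters match the input read backwards, each shifted +6: spray reversed is yarps. Read the word backwards and shift each letter +6.
On jug: reverse → guj; then shift: g+6=m, u+6=a, j+6=p.

map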